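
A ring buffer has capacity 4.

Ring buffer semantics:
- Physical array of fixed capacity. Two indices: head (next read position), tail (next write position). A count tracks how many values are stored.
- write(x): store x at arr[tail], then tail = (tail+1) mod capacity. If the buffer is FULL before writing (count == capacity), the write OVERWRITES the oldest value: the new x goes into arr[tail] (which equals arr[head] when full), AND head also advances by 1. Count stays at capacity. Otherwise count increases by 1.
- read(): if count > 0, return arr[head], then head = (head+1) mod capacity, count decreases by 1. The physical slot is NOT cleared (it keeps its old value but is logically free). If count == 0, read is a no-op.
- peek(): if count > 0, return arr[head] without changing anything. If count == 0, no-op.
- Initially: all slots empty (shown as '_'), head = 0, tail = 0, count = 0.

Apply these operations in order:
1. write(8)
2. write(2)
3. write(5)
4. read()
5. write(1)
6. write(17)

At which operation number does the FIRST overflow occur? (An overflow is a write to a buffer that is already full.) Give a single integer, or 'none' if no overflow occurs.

Answer: none

Derivation:
After op 1 (write(8)): arr=[8 _ _ _] head=0 tail=1 count=1
After op 2 (write(2)): arr=[8 2 _ _] head=0 tail=2 count=2
After op 3 (write(5)): arr=[8 2 5 _] head=0 tail=3 count=3
After op 4 (read()): arr=[8 2 5 _] head=1 tail=3 count=2
After op 5 (write(1)): arr=[8 2 5 1] head=1 tail=0 count=3
After op 6 (write(17)): arr=[17 2 5 1] head=1 tail=1 count=4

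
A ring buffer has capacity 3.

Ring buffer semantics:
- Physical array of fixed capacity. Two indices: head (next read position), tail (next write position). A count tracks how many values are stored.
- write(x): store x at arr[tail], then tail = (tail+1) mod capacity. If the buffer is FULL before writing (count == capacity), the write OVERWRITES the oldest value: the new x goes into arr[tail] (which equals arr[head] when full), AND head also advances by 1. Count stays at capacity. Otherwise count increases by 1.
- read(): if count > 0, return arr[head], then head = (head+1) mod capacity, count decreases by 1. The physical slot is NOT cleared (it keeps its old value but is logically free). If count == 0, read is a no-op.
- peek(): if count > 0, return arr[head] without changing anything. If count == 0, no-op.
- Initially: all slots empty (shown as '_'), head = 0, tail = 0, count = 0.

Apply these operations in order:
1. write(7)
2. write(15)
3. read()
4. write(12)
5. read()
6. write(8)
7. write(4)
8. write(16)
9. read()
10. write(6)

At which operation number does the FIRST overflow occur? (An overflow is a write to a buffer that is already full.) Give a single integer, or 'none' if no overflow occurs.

After op 1 (write(7)): arr=[7 _ _] head=0 tail=1 count=1
After op 2 (write(15)): arr=[7 15 _] head=0 tail=2 count=2
After op 3 (read()): arr=[7 15 _] head=1 tail=2 count=1
After op 4 (write(12)): arr=[7 15 12] head=1 tail=0 count=2
After op 5 (read()): arr=[7 15 12] head=2 tail=0 count=1
After op 6 (write(8)): arr=[8 15 12] head=2 tail=1 count=2
After op 7 (write(4)): arr=[8 4 12] head=2 tail=2 count=3
After op 8 (write(16)): arr=[8 4 16] head=0 tail=0 count=3
After op 9 (read()): arr=[8 4 16] head=1 tail=0 count=2
After op 10 (write(6)): arr=[6 4 16] head=1 tail=1 count=3

Answer: 8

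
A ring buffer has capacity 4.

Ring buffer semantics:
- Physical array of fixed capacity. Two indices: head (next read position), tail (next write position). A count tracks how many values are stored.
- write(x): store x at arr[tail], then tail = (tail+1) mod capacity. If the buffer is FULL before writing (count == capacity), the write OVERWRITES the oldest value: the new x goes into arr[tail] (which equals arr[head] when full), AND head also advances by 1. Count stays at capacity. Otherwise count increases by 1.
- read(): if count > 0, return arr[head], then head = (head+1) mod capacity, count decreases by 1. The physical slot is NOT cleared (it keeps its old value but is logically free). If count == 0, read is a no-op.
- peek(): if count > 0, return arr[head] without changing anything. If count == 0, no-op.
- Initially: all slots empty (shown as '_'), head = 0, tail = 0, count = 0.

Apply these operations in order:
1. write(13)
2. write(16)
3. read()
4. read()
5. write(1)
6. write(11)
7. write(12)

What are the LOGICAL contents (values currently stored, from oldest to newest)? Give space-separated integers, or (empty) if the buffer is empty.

After op 1 (write(13)): arr=[13 _ _ _] head=0 tail=1 count=1
After op 2 (write(16)): arr=[13 16 _ _] head=0 tail=2 count=2
After op 3 (read()): arr=[13 16 _ _] head=1 tail=2 count=1
After op 4 (read()): arr=[13 16 _ _] head=2 tail=2 count=0
After op 5 (write(1)): arr=[13 16 1 _] head=2 tail=3 count=1
After op 6 (write(11)): arr=[13 16 1 11] head=2 tail=0 count=2
After op 7 (write(12)): arr=[12 16 1 11] head=2 tail=1 count=3

Answer: 1 11 12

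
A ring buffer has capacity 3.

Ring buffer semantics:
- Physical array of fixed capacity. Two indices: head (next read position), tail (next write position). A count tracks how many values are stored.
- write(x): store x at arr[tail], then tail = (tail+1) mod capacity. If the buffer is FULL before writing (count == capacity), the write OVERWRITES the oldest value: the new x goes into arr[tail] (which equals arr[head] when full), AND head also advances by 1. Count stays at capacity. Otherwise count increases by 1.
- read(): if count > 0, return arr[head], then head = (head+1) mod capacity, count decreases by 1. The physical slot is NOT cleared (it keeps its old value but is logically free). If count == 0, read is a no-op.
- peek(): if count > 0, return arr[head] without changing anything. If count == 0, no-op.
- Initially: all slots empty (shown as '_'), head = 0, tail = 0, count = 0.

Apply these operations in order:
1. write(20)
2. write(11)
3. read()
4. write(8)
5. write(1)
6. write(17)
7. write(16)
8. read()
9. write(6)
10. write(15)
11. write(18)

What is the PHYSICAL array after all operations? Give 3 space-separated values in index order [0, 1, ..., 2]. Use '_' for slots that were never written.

After op 1 (write(20)): arr=[20 _ _] head=0 tail=1 count=1
After op 2 (write(11)): arr=[20 11 _] head=0 tail=2 count=2
After op 3 (read()): arr=[20 11 _] head=1 tail=2 count=1
After op 4 (write(8)): arr=[20 11 8] head=1 tail=0 count=2
After op 5 (write(1)): arr=[1 11 8] head=1 tail=1 count=3
After op 6 (write(17)): arr=[1 17 8] head=2 tail=2 count=3
After op 7 (write(16)): arr=[1 17 16] head=0 tail=0 count=3
After op 8 (read()): arr=[1 17 16] head=1 tail=0 count=2
After op 9 (write(6)): arr=[6 17 16] head=1 tail=1 count=3
After op 10 (write(15)): arr=[6 15 16] head=2 tail=2 count=3
After op 11 (write(18)): arr=[6 15 18] head=0 tail=0 count=3

Answer: 6 15 18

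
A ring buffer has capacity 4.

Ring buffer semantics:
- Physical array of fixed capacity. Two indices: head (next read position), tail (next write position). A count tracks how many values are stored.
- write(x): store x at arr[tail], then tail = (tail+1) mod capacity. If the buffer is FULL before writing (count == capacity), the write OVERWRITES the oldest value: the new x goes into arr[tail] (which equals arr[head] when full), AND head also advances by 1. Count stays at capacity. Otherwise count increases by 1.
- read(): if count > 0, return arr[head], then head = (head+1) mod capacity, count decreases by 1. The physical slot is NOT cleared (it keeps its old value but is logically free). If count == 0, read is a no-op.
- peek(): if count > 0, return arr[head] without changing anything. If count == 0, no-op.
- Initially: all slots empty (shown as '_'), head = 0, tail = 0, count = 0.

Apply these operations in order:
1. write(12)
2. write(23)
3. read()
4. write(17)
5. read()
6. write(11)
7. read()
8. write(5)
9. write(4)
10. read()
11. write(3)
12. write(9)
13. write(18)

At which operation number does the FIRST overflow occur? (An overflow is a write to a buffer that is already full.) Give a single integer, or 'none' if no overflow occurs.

After op 1 (write(12)): arr=[12 _ _ _] head=0 tail=1 count=1
After op 2 (write(23)): arr=[12 23 _ _] head=0 tail=2 count=2
After op 3 (read()): arr=[12 23 _ _] head=1 tail=2 count=1
After op 4 (write(17)): arr=[12 23 17 _] head=1 tail=3 count=2
After op 5 (read()): arr=[12 23 17 _] head=2 tail=3 count=1
After op 6 (write(11)): arr=[12 23 17 11] head=2 tail=0 count=2
After op 7 (read()): arr=[12 23 17 11] head=3 tail=0 count=1
After op 8 (write(5)): arr=[5 23 17 11] head=3 tail=1 count=2
After op 9 (write(4)): arr=[5 4 17 11] head=3 tail=2 count=3
After op 10 (read()): arr=[5 4 17 11] head=0 tail=2 count=2
After op 11 (write(3)): arr=[5 4 3 11] head=0 tail=3 count=3
After op 12 (write(9)): arr=[5 4 3 9] head=0 tail=0 count=4
After op 13 (write(18)): arr=[18 4 3 9] head=1 tail=1 count=4

Answer: 13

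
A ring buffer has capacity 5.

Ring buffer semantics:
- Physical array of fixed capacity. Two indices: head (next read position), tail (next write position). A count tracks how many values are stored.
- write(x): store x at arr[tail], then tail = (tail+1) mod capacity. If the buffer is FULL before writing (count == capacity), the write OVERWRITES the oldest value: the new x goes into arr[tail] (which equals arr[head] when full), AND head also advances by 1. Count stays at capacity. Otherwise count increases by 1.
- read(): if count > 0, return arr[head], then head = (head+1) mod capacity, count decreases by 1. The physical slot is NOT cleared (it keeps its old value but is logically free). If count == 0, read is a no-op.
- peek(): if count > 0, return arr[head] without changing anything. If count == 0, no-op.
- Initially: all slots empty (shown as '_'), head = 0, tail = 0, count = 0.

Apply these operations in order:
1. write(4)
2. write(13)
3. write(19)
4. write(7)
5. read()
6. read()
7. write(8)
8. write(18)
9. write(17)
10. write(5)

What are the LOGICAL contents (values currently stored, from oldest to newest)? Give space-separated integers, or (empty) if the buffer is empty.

After op 1 (write(4)): arr=[4 _ _ _ _] head=0 tail=1 count=1
After op 2 (write(13)): arr=[4 13 _ _ _] head=0 tail=2 count=2
After op 3 (write(19)): arr=[4 13 19 _ _] head=0 tail=3 count=3
After op 4 (write(7)): arr=[4 13 19 7 _] head=0 tail=4 count=4
After op 5 (read()): arr=[4 13 19 7 _] head=1 tail=4 count=3
After op 6 (read()): arr=[4 13 19 7 _] head=2 tail=4 count=2
After op 7 (write(8)): arr=[4 13 19 7 8] head=2 tail=0 count=3
After op 8 (write(18)): arr=[18 13 19 7 8] head=2 tail=1 count=4
After op 9 (write(17)): arr=[18 17 19 7 8] head=2 tail=2 count=5
After op 10 (write(5)): arr=[18 17 5 7 8] head=3 tail=3 count=5

Answer: 7 8 18 17 5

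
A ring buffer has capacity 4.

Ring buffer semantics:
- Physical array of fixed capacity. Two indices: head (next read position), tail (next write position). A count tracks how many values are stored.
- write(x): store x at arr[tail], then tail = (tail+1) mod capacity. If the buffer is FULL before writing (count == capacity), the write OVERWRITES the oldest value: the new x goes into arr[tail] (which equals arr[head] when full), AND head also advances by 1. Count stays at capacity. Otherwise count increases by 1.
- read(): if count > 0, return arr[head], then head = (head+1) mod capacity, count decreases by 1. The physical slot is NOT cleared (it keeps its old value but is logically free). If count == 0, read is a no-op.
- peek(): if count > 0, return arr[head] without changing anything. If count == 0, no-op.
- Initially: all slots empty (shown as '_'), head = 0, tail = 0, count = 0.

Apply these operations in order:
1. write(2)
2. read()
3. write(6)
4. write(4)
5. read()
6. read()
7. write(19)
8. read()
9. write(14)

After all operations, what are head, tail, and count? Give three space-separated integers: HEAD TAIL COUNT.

After op 1 (write(2)): arr=[2 _ _ _] head=0 tail=1 count=1
After op 2 (read()): arr=[2 _ _ _] head=1 tail=1 count=0
After op 3 (write(6)): arr=[2 6 _ _] head=1 tail=2 count=1
After op 4 (write(4)): arr=[2 6 4 _] head=1 tail=3 count=2
After op 5 (read()): arr=[2 6 4 _] head=2 tail=3 count=1
After op 6 (read()): arr=[2 6 4 _] head=3 tail=3 count=0
After op 7 (write(19)): arr=[2 6 4 19] head=3 tail=0 count=1
After op 8 (read()): arr=[2 6 4 19] head=0 tail=0 count=0
After op 9 (write(14)): arr=[14 6 4 19] head=0 tail=1 count=1

Answer: 0 1 1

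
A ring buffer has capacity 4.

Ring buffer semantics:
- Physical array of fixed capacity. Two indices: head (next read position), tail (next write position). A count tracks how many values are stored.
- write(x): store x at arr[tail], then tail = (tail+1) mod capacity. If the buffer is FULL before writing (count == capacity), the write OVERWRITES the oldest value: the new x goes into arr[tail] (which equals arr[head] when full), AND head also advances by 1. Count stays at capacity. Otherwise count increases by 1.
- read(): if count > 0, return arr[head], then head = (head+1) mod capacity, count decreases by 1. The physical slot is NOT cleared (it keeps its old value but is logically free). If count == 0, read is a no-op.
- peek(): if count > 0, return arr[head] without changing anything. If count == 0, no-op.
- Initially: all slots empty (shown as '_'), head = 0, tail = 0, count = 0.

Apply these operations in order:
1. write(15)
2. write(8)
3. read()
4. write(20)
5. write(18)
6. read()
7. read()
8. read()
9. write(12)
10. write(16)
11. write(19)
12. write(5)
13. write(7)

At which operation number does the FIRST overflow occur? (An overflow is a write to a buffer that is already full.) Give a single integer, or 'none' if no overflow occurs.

After op 1 (write(15)): arr=[15 _ _ _] head=0 tail=1 count=1
After op 2 (write(8)): arr=[15 8 _ _] head=0 tail=2 count=2
After op 3 (read()): arr=[15 8 _ _] head=1 tail=2 count=1
After op 4 (write(20)): arr=[15 8 20 _] head=1 tail=3 count=2
After op 5 (write(18)): arr=[15 8 20 18] head=1 tail=0 count=3
After op 6 (read()): arr=[15 8 20 18] head=2 tail=0 count=2
After op 7 (read()): arr=[15 8 20 18] head=3 tail=0 count=1
After op 8 (read()): arr=[15 8 20 18] head=0 tail=0 count=0
After op 9 (write(12)): arr=[12 8 20 18] head=0 tail=1 count=1
After op 10 (write(16)): arr=[12 16 20 18] head=0 tail=2 count=2
After op 11 (write(19)): arr=[12 16 19 18] head=0 tail=3 count=3
After op 12 (write(5)): arr=[12 16 19 5] head=0 tail=0 count=4
After op 13 (write(7)): arr=[7 16 19 5] head=1 tail=1 count=4

Answer: 13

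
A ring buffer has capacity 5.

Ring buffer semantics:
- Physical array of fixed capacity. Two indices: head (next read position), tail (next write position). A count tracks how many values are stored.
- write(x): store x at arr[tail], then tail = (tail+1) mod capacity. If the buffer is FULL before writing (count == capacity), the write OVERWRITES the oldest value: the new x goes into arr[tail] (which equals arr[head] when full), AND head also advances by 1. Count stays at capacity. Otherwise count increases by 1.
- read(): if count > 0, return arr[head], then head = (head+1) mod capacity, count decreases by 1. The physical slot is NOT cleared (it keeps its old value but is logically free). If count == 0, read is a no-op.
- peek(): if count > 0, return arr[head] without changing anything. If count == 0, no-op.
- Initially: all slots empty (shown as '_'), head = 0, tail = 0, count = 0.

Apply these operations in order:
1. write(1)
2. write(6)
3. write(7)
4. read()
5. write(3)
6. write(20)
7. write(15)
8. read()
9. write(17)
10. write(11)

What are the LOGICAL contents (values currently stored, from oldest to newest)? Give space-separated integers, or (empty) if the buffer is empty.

After op 1 (write(1)): arr=[1 _ _ _ _] head=0 tail=1 count=1
After op 2 (write(6)): arr=[1 6 _ _ _] head=0 tail=2 count=2
After op 3 (write(7)): arr=[1 6 7 _ _] head=0 tail=3 count=3
After op 4 (read()): arr=[1 6 7 _ _] head=1 tail=3 count=2
After op 5 (write(3)): arr=[1 6 7 3 _] head=1 tail=4 count=3
After op 6 (write(20)): arr=[1 6 7 3 20] head=1 tail=0 count=4
After op 7 (write(15)): arr=[15 6 7 3 20] head=1 tail=1 count=5
After op 8 (read()): arr=[15 6 7 3 20] head=2 tail=1 count=4
After op 9 (write(17)): arr=[15 17 7 3 20] head=2 tail=2 count=5
After op 10 (write(11)): arr=[15 17 11 3 20] head=3 tail=3 count=5

Answer: 3 20 15 17 11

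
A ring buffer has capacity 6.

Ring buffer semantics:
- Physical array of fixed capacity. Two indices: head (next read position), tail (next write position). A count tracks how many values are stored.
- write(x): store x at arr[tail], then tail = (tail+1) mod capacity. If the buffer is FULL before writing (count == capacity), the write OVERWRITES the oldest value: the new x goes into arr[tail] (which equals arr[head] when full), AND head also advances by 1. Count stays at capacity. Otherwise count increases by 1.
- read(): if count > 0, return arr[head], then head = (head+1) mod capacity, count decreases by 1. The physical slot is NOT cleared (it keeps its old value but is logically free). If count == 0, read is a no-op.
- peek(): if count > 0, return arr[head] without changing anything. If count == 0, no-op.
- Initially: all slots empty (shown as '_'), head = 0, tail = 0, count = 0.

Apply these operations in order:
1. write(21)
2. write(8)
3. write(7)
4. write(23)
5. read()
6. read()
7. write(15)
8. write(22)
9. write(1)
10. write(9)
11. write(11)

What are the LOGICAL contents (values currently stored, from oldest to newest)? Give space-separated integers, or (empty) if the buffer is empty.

Answer: 23 15 22 1 9 11

Derivation:
After op 1 (write(21)): arr=[21 _ _ _ _ _] head=0 tail=1 count=1
After op 2 (write(8)): arr=[21 8 _ _ _ _] head=0 tail=2 count=2
After op 3 (write(7)): arr=[21 8 7 _ _ _] head=0 tail=3 count=3
After op 4 (write(23)): arr=[21 8 7 23 _ _] head=0 tail=4 count=4
After op 5 (read()): arr=[21 8 7 23 _ _] head=1 tail=4 count=3
After op 6 (read()): arr=[21 8 7 23 _ _] head=2 tail=4 count=2
After op 7 (write(15)): arr=[21 8 7 23 15 _] head=2 tail=5 count=3
After op 8 (write(22)): arr=[21 8 7 23 15 22] head=2 tail=0 count=4
After op 9 (write(1)): arr=[1 8 7 23 15 22] head=2 tail=1 count=5
After op 10 (write(9)): arr=[1 9 7 23 15 22] head=2 tail=2 count=6
After op 11 (write(11)): arr=[1 9 11 23 15 22] head=3 tail=3 count=6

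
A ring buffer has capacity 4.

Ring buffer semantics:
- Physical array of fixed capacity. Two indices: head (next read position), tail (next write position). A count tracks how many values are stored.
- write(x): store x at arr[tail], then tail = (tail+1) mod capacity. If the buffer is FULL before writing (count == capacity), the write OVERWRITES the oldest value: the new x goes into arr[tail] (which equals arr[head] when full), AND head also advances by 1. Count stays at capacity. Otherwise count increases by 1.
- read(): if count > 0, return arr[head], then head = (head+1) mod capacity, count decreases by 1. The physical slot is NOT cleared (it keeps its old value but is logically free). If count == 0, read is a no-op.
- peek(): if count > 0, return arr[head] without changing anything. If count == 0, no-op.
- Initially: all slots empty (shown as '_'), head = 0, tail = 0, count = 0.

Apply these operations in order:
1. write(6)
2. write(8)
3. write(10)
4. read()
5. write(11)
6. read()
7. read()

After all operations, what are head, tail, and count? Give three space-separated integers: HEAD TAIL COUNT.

Answer: 3 0 1

Derivation:
After op 1 (write(6)): arr=[6 _ _ _] head=0 tail=1 count=1
After op 2 (write(8)): arr=[6 8 _ _] head=0 tail=2 count=2
After op 3 (write(10)): arr=[6 8 10 _] head=0 tail=3 count=3
After op 4 (read()): arr=[6 8 10 _] head=1 tail=3 count=2
After op 5 (write(11)): arr=[6 8 10 11] head=1 tail=0 count=3
After op 6 (read()): arr=[6 8 10 11] head=2 tail=0 count=2
After op 7 (read()): arr=[6 8 10 11] head=3 tail=0 count=1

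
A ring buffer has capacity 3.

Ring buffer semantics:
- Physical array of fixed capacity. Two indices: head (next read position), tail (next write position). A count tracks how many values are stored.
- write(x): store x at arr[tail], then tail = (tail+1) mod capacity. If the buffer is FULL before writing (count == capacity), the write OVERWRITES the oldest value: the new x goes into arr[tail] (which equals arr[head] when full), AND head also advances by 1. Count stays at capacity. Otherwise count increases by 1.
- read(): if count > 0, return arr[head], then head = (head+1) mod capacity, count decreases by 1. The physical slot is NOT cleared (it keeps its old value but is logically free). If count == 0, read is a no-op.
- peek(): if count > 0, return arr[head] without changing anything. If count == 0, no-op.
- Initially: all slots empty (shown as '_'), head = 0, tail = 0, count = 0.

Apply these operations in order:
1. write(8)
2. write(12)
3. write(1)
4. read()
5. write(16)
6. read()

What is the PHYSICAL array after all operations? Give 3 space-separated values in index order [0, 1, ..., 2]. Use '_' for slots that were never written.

After op 1 (write(8)): arr=[8 _ _] head=0 tail=1 count=1
After op 2 (write(12)): arr=[8 12 _] head=0 tail=2 count=2
After op 3 (write(1)): arr=[8 12 1] head=0 tail=0 count=3
After op 4 (read()): arr=[8 12 1] head=1 tail=0 count=2
After op 5 (write(16)): arr=[16 12 1] head=1 tail=1 count=3
After op 6 (read()): arr=[16 12 1] head=2 tail=1 count=2

Answer: 16 12 1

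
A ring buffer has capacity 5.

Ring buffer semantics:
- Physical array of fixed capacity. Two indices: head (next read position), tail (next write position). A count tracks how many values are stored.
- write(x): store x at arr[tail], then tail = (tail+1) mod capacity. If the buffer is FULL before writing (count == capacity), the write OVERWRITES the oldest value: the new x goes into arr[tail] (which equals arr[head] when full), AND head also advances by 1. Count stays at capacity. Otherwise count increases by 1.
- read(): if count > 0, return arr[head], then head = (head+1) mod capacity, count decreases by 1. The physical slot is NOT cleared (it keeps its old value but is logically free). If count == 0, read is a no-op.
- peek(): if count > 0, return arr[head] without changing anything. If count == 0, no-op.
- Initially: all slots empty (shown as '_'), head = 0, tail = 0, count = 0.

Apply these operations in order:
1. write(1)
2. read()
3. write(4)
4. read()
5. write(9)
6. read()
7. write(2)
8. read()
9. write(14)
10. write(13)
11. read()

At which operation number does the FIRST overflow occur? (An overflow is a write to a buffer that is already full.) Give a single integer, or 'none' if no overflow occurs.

Answer: none

Derivation:
After op 1 (write(1)): arr=[1 _ _ _ _] head=0 tail=1 count=1
After op 2 (read()): arr=[1 _ _ _ _] head=1 tail=1 count=0
After op 3 (write(4)): arr=[1 4 _ _ _] head=1 tail=2 count=1
After op 4 (read()): arr=[1 4 _ _ _] head=2 tail=2 count=0
After op 5 (write(9)): arr=[1 4 9 _ _] head=2 tail=3 count=1
After op 6 (read()): arr=[1 4 9 _ _] head=3 tail=3 count=0
After op 7 (write(2)): arr=[1 4 9 2 _] head=3 tail=4 count=1
After op 8 (read()): arr=[1 4 9 2 _] head=4 tail=4 count=0
After op 9 (write(14)): arr=[1 4 9 2 14] head=4 tail=0 count=1
After op 10 (write(13)): arr=[13 4 9 2 14] head=4 tail=1 count=2
After op 11 (read()): arr=[13 4 9 2 14] head=0 tail=1 count=1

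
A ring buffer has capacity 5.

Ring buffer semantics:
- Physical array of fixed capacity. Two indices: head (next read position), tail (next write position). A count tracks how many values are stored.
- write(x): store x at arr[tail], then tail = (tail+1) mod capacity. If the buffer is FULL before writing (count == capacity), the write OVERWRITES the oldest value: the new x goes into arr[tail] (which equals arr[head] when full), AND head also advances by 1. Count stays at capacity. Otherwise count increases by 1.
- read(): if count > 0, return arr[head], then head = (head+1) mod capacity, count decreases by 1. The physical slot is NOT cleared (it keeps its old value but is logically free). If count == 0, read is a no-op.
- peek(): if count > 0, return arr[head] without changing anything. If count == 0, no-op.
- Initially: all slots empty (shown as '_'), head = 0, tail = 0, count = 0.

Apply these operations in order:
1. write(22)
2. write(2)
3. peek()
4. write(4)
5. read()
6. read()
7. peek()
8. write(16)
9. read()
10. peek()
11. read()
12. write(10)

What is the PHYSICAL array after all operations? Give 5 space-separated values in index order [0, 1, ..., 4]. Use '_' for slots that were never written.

Answer: 22 2 4 16 10

Derivation:
After op 1 (write(22)): arr=[22 _ _ _ _] head=0 tail=1 count=1
After op 2 (write(2)): arr=[22 2 _ _ _] head=0 tail=2 count=2
After op 3 (peek()): arr=[22 2 _ _ _] head=0 tail=2 count=2
After op 4 (write(4)): arr=[22 2 4 _ _] head=0 tail=3 count=3
After op 5 (read()): arr=[22 2 4 _ _] head=1 tail=3 count=2
After op 6 (read()): arr=[22 2 4 _ _] head=2 tail=3 count=1
After op 7 (peek()): arr=[22 2 4 _ _] head=2 tail=3 count=1
After op 8 (write(16)): arr=[22 2 4 16 _] head=2 tail=4 count=2
After op 9 (read()): arr=[22 2 4 16 _] head=3 tail=4 count=1
After op 10 (peek()): arr=[22 2 4 16 _] head=3 tail=4 count=1
After op 11 (read()): arr=[22 2 4 16 _] head=4 tail=4 count=0
After op 12 (write(10)): arr=[22 2 4 16 10] head=4 tail=0 count=1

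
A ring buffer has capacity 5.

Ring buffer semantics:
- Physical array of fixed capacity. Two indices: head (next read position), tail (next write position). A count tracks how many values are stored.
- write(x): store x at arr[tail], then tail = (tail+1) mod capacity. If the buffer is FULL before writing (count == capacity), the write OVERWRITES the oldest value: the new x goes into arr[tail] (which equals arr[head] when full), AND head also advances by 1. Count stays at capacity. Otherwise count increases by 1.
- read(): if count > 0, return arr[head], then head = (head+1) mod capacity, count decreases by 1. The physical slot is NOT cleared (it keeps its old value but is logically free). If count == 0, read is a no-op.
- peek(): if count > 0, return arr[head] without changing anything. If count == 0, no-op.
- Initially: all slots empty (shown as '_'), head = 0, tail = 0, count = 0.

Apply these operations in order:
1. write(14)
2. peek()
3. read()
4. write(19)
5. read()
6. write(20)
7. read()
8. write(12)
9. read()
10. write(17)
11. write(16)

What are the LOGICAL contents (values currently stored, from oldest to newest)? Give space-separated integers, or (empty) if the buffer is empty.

After op 1 (write(14)): arr=[14 _ _ _ _] head=0 tail=1 count=1
After op 2 (peek()): arr=[14 _ _ _ _] head=0 tail=1 count=1
After op 3 (read()): arr=[14 _ _ _ _] head=1 tail=1 count=0
After op 4 (write(19)): arr=[14 19 _ _ _] head=1 tail=2 count=1
After op 5 (read()): arr=[14 19 _ _ _] head=2 tail=2 count=0
After op 6 (write(20)): arr=[14 19 20 _ _] head=2 tail=3 count=1
After op 7 (read()): arr=[14 19 20 _ _] head=3 tail=3 count=0
After op 8 (write(12)): arr=[14 19 20 12 _] head=3 tail=4 count=1
After op 9 (read()): arr=[14 19 20 12 _] head=4 tail=4 count=0
After op 10 (write(17)): arr=[14 19 20 12 17] head=4 tail=0 count=1
After op 11 (write(16)): arr=[16 19 20 12 17] head=4 tail=1 count=2

Answer: 17 16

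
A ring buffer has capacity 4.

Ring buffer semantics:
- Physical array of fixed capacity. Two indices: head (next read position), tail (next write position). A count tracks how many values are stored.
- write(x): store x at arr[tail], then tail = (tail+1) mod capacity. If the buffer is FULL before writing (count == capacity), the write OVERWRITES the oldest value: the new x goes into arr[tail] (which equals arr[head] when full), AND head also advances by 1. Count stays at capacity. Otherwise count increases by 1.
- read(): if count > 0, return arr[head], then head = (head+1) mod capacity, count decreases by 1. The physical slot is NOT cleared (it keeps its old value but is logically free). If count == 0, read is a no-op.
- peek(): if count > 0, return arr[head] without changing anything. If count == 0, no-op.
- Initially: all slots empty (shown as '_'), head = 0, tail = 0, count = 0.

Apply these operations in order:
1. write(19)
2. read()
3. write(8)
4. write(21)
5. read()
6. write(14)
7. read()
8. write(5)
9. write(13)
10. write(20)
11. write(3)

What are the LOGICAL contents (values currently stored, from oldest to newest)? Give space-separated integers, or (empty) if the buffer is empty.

Answer: 5 13 20 3

Derivation:
After op 1 (write(19)): arr=[19 _ _ _] head=0 tail=1 count=1
After op 2 (read()): arr=[19 _ _ _] head=1 tail=1 count=0
After op 3 (write(8)): arr=[19 8 _ _] head=1 tail=2 count=1
After op 4 (write(21)): arr=[19 8 21 _] head=1 tail=3 count=2
After op 5 (read()): arr=[19 8 21 _] head=2 tail=3 count=1
After op 6 (write(14)): arr=[19 8 21 14] head=2 tail=0 count=2
After op 7 (read()): arr=[19 8 21 14] head=3 tail=0 count=1
After op 8 (write(5)): arr=[5 8 21 14] head=3 tail=1 count=2
After op 9 (write(13)): arr=[5 13 21 14] head=3 tail=2 count=3
After op 10 (write(20)): arr=[5 13 20 14] head=3 tail=3 count=4
After op 11 (write(3)): arr=[5 13 20 3] head=0 tail=0 count=4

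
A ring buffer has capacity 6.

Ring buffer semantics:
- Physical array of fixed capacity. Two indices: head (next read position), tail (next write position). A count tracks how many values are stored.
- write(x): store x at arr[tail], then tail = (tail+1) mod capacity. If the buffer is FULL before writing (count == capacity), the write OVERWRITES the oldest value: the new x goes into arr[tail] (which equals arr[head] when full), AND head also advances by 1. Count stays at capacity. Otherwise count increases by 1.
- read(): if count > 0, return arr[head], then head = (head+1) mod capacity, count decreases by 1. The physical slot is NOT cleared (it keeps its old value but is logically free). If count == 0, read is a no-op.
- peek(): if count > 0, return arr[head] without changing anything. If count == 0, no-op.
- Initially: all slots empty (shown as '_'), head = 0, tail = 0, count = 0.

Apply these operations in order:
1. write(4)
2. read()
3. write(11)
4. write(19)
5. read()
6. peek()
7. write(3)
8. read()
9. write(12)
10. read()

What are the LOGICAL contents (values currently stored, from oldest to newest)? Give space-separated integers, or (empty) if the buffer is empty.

After op 1 (write(4)): arr=[4 _ _ _ _ _] head=0 tail=1 count=1
After op 2 (read()): arr=[4 _ _ _ _ _] head=1 tail=1 count=0
After op 3 (write(11)): arr=[4 11 _ _ _ _] head=1 tail=2 count=1
After op 4 (write(19)): arr=[4 11 19 _ _ _] head=1 tail=3 count=2
After op 5 (read()): arr=[4 11 19 _ _ _] head=2 tail=3 count=1
After op 6 (peek()): arr=[4 11 19 _ _ _] head=2 tail=3 count=1
After op 7 (write(3)): arr=[4 11 19 3 _ _] head=2 tail=4 count=2
After op 8 (read()): arr=[4 11 19 3 _ _] head=3 tail=4 count=1
After op 9 (write(12)): arr=[4 11 19 3 12 _] head=3 tail=5 count=2
After op 10 (read()): arr=[4 11 19 3 12 _] head=4 tail=5 count=1

Answer: 12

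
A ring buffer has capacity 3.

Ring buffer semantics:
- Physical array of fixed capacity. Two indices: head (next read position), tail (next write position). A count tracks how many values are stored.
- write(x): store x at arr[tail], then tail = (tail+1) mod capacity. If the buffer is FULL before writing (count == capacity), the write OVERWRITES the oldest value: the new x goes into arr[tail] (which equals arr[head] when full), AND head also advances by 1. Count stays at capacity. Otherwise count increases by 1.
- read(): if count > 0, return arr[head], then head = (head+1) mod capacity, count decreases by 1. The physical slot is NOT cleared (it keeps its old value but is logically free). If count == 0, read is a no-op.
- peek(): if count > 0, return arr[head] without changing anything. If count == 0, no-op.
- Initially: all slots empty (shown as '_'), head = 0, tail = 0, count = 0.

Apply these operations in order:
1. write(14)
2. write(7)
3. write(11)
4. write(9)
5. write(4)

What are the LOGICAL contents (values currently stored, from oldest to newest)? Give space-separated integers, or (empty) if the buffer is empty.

After op 1 (write(14)): arr=[14 _ _] head=0 tail=1 count=1
After op 2 (write(7)): arr=[14 7 _] head=0 tail=2 count=2
After op 3 (write(11)): arr=[14 7 11] head=0 tail=0 count=3
After op 4 (write(9)): arr=[9 7 11] head=1 tail=1 count=3
After op 5 (write(4)): arr=[9 4 11] head=2 tail=2 count=3

Answer: 11 9 4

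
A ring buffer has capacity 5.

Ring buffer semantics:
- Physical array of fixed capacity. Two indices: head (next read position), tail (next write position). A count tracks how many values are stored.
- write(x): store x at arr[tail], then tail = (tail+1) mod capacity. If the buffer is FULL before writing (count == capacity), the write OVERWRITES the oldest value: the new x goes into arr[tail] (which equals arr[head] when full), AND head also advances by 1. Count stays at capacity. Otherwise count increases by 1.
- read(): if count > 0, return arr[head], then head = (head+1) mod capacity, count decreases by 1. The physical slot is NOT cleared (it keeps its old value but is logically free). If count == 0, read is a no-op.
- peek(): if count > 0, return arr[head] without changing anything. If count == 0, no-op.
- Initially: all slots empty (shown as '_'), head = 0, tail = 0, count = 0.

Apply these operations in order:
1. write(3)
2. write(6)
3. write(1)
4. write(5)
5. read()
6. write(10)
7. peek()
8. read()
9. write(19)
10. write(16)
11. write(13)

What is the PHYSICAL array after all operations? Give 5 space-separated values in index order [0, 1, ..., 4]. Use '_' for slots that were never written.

After op 1 (write(3)): arr=[3 _ _ _ _] head=0 tail=1 count=1
After op 2 (write(6)): arr=[3 6 _ _ _] head=0 tail=2 count=2
After op 3 (write(1)): arr=[3 6 1 _ _] head=0 tail=3 count=3
After op 4 (write(5)): arr=[3 6 1 5 _] head=0 tail=4 count=4
After op 5 (read()): arr=[3 6 1 5 _] head=1 tail=4 count=3
After op 6 (write(10)): arr=[3 6 1 5 10] head=1 tail=0 count=4
After op 7 (peek()): arr=[3 6 1 5 10] head=1 tail=0 count=4
After op 8 (read()): arr=[3 6 1 5 10] head=2 tail=0 count=3
After op 9 (write(19)): arr=[19 6 1 5 10] head=2 tail=1 count=4
After op 10 (write(16)): arr=[19 16 1 5 10] head=2 tail=2 count=5
After op 11 (write(13)): arr=[19 16 13 5 10] head=3 tail=3 count=5

Answer: 19 16 13 5 10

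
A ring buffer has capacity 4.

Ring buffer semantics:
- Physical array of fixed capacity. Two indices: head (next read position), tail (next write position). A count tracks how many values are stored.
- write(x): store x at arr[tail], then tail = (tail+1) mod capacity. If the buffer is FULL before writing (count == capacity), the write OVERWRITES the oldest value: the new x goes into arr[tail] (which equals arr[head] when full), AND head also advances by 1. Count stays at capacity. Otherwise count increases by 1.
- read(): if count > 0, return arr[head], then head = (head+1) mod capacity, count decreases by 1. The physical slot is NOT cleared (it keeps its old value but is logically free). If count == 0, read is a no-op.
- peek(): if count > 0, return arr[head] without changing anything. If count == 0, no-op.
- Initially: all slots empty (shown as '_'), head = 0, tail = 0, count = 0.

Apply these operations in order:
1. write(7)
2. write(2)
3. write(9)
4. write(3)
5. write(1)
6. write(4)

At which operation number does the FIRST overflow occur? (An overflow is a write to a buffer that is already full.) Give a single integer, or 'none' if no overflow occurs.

After op 1 (write(7)): arr=[7 _ _ _] head=0 tail=1 count=1
After op 2 (write(2)): arr=[7 2 _ _] head=0 tail=2 count=2
After op 3 (write(9)): arr=[7 2 9 _] head=0 tail=3 count=3
After op 4 (write(3)): arr=[7 2 9 3] head=0 tail=0 count=4
After op 5 (write(1)): arr=[1 2 9 3] head=1 tail=1 count=4
After op 6 (write(4)): arr=[1 4 9 3] head=2 tail=2 count=4

Answer: 5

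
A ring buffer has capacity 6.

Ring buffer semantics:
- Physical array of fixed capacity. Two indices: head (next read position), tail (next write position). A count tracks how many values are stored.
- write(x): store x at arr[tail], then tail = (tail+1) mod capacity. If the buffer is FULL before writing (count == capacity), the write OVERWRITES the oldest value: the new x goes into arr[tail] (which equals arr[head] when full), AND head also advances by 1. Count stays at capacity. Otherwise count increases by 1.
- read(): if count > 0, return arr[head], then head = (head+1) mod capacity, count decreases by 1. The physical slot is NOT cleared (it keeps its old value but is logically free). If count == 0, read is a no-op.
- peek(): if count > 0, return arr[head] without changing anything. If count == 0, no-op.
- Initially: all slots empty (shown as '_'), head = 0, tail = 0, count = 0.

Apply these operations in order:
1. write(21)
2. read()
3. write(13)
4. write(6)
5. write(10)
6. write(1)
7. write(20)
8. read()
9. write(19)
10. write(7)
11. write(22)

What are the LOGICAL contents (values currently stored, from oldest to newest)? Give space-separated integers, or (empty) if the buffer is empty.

Answer: 10 1 20 19 7 22

Derivation:
After op 1 (write(21)): arr=[21 _ _ _ _ _] head=0 tail=1 count=1
After op 2 (read()): arr=[21 _ _ _ _ _] head=1 tail=1 count=0
After op 3 (write(13)): arr=[21 13 _ _ _ _] head=1 tail=2 count=1
After op 4 (write(6)): arr=[21 13 6 _ _ _] head=1 tail=3 count=2
After op 5 (write(10)): arr=[21 13 6 10 _ _] head=1 tail=4 count=3
After op 6 (write(1)): arr=[21 13 6 10 1 _] head=1 tail=5 count=4
After op 7 (write(20)): arr=[21 13 6 10 1 20] head=1 tail=0 count=5
After op 8 (read()): arr=[21 13 6 10 1 20] head=2 tail=0 count=4
After op 9 (write(19)): arr=[19 13 6 10 1 20] head=2 tail=1 count=5
After op 10 (write(7)): arr=[19 7 6 10 1 20] head=2 tail=2 count=6
After op 11 (write(22)): arr=[19 7 22 10 1 20] head=3 tail=3 count=6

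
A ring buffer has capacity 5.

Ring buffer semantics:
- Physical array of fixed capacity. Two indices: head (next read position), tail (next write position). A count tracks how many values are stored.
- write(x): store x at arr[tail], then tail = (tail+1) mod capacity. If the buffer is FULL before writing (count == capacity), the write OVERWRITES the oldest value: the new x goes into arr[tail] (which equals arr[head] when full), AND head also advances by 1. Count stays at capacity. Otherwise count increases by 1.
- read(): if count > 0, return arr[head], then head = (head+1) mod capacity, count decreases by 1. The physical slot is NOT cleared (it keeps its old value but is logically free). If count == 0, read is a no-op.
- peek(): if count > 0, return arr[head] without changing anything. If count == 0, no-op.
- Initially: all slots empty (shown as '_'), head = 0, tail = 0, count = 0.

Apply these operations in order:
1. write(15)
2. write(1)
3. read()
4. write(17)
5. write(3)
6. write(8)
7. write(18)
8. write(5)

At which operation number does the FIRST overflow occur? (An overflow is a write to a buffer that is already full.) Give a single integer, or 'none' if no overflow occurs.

After op 1 (write(15)): arr=[15 _ _ _ _] head=0 tail=1 count=1
After op 2 (write(1)): arr=[15 1 _ _ _] head=0 tail=2 count=2
After op 3 (read()): arr=[15 1 _ _ _] head=1 tail=2 count=1
After op 4 (write(17)): arr=[15 1 17 _ _] head=1 tail=3 count=2
After op 5 (write(3)): arr=[15 1 17 3 _] head=1 tail=4 count=3
After op 6 (write(8)): arr=[15 1 17 3 8] head=1 tail=0 count=4
After op 7 (write(18)): arr=[18 1 17 3 8] head=1 tail=1 count=5
After op 8 (write(5)): arr=[18 5 17 3 8] head=2 tail=2 count=5

Answer: 8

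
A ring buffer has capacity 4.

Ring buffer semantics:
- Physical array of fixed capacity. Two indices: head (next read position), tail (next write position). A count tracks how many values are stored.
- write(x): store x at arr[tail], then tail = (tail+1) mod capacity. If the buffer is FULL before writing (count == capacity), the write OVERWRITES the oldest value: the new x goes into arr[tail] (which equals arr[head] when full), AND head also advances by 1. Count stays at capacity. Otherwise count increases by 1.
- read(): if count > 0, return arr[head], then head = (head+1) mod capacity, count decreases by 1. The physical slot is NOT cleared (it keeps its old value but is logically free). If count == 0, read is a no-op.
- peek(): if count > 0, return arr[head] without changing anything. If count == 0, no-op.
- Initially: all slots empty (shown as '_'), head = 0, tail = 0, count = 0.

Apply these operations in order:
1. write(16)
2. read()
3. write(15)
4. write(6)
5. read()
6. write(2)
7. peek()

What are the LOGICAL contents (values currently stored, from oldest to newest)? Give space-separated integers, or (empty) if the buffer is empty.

Answer: 6 2

Derivation:
After op 1 (write(16)): arr=[16 _ _ _] head=0 tail=1 count=1
After op 2 (read()): arr=[16 _ _ _] head=1 tail=1 count=0
After op 3 (write(15)): arr=[16 15 _ _] head=1 tail=2 count=1
After op 4 (write(6)): arr=[16 15 6 _] head=1 tail=3 count=2
After op 5 (read()): arr=[16 15 6 _] head=2 tail=3 count=1
After op 6 (write(2)): arr=[16 15 6 2] head=2 tail=0 count=2
After op 7 (peek()): arr=[16 15 6 2] head=2 tail=0 count=2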